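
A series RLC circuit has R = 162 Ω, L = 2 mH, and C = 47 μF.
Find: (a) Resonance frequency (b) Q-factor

Step 1 — Resonance condition Im(Z)=0 gives ω₀ = 1/√(LC).
Step 2 — ω₀ = 1/√(0.002·4.7e-05) = 3262 rad/s.
Step 3 — f₀ = ω₀/(2π) = 519.1 Hz.
Step 4 — Series Q: Q = ω₀L/R = 3262·0.002/162 = 0.04027.

(a) f₀ = 519.1 Hz  (b) Q = 0.04027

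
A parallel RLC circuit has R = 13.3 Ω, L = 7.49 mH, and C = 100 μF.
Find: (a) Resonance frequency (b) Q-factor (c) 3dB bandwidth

Step 1 — Resonance: ω₀ = 1/√(LC) = 1/√(0.00749·0.0001) = 1155 rad/s.
Step 2 — f₀ = ω₀/(2π) = 183.9 Hz.
Step 3 — Parallel Q: Q = R/(ω₀L) = 13.3/(1155·0.00749) = 1.537.
Step 4 — Bandwidth: Δω = ω₀/Q = 751.9 rad/s; BW = Δω/(2π) = 119.7 Hz.

(a) f₀ = 183.9 Hz  (b) Q = 1.537  (c) BW = 119.7 Hz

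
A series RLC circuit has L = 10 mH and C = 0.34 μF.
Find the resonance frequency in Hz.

Step 1 — Resonance condition Im(Z)=0 gives ω₀ = 1/√(LC).
Step 2 — ω₀ = 1/√(0.01·3.4e-07) = 1.715e+04 rad/s.
Step 3 — f₀ = ω₀/(2π) = 2729 Hz.

f₀ = 2729 Hz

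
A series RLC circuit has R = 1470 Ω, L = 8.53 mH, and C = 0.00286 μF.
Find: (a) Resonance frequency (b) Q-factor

Step 1 — Resonance condition Im(Z)=0 gives ω₀ = 1/√(LC).
Step 2 — ω₀ = 1/√(0.00853·2.86e-09) = 2.025e+05 rad/s.
Step 3 — f₀ = ω₀/(2π) = 3.222e+04 Hz.
Step 4 — Series Q: Q = ω₀L/R = 2.025e+05·0.00853/1470 = 1.175.

(a) f₀ = 3.222e+04 Hz  (b) Q = 1.175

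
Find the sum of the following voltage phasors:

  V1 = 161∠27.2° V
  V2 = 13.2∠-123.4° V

Step 1 — Convert each phasor to rectangular form:
  V1 = 161·(cos(27.2°) + j·sin(27.2°)) = 143.2 + j73.59 V
  V2 = 13.2·(cos(-123.4°) + j·sin(-123.4°)) = -7.266 - j11.02 V
Step 2 — Sum components: V_total = 135.9 + j62.57 V.
Step 3 — Convert to polar: |V_total| = 149.6 V, ∠V_total = 24.7°.

V_total = 149.6∠24.7° V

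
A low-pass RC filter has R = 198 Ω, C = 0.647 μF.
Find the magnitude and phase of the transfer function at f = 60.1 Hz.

Step 1 — Angular frequency: ω = 2π·60.1 = 377.6 rad/s.
Step 2 — Transfer function: H(jω) = 1/(1 + jωRC).
Step 3 — Denominator: 1 + jωRC = 1 + j·377.6·198·6.47e-07 = 1 + j0.04838.
Step 4 — H = 0.9977 - j0.04826.
Step 5 — Magnitude: |H| = 0.9988 (-0.0 dB); phase: φ = -2.8°.

|H| = 0.9988 (-0.0 dB), φ = -2.8°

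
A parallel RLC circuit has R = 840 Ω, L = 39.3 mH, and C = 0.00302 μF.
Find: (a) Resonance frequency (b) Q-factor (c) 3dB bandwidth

Step 1 — Resonance: ω₀ = 1/√(LC) = 1/√(0.0393·3.02e-09) = 9.179e+04 rad/s.
Step 2 — f₀ = ω₀/(2π) = 1.461e+04 Hz.
Step 3 — Parallel Q: Q = R/(ω₀L) = 840/(9.179e+04·0.0393) = 0.2329.
Step 4 — Bandwidth: Δω = ω₀/Q = 3.942e+05 rad/s; BW = Δω/(2π) = 6.274e+04 Hz.

(a) f₀ = 1.461e+04 Hz  (b) Q = 0.2329  (c) BW = 6.274e+04 Hz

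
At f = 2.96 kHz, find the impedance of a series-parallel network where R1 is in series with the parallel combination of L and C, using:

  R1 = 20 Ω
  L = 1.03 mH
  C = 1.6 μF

Step 1 — Angular frequency: ω = 2π·f = 2π·2960 = 1.86e+04 rad/s.
Step 2 — Component impedances:
  R1: Z = R = 20 Ω
  L: Z = jωL = j·1.86e+04·0.00103 = 0 + j19.16 Ω
  C: Z = 1/(jωC) = -j/(ω·C) = 0 - j33.61 Ω
Step 3 — Parallel branch: L || C = 1/(1/L + 1/C) = 0 + j44.55 Ω.
Step 4 — Series with R1: Z_total = R1 + (L || C) = 20 + j44.55 Ω = 48.84∠65.8° Ω.

Z = 20 + j44.55 Ω = 48.84∠65.8° Ω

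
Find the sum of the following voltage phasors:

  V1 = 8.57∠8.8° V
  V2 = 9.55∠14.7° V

Step 1 — Convert each phasor to rectangular form:
  V1 = 8.57·(cos(8.8°) + j·sin(8.8°)) = 8.469 + j1.311 V
  V2 = 9.55·(cos(14.7°) + j·sin(14.7°)) = 9.237 + j2.423 V
Step 2 — Sum components: V_total = 17.71 + j3.734 V.
Step 3 — Convert to polar: |V_total| = 18.1 V, ∠V_total = 11.9°.

V_total = 18.1∠11.9° V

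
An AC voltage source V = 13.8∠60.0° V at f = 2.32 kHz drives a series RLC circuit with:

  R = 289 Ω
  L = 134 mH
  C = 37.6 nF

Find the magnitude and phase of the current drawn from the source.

Step 1 — Angular frequency: ω = 2π·f = 2π·2320 = 1.458e+04 rad/s.
Step 2 — Component impedances:
  R: Z = R = 289 Ω
  L: Z = jωL = j·1.458e+04·0.134 = 0 + j1953 Ω
  C: Z = 1/(jωC) = -j/(ω·C) = 0 - j1825 Ω
Step 3 — Series combination: Z_total = R + L + C = 289 + j128.8 Ω = 316.4∠24.0° Ω.
Step 4 — Source phasor: V = 13.8∠60.0° V = 6.9 + j11.95 V.
Step 5 — Ohm's law: I = V / Z_total = (6.9 + j11.95) / (289 + j128.8) = 0.0353 + j0.02562 A.
Step 6 — Convert to polar: |I| = 0.04361 A, ∠I = 36.0°.

I = 0.04361∠36.0° A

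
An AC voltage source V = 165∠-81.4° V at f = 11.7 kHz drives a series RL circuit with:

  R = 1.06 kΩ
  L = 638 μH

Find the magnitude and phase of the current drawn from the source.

Step 1 — Angular frequency: ω = 2π·f = 2π·1.17e+04 = 7.351e+04 rad/s.
Step 2 — Component impedances:
  R: Z = R = 1060 Ω
  L: Z = jωL = j·7.351e+04·0.000638 = 0 + j46.9 Ω
Step 3 — Series combination: Z_total = R + L = 1060 + j46.9 Ω = 1061∠2.5° Ω.
Step 4 — Source phasor: V = 165∠-81.4° V = 24.67 - j163.1 V.
Step 5 — Ohm's law: I = V / Z_total = (24.67 - j163.1) / (1060 + j46.9) = 0.01643 - j0.1546 A.
Step 6 — Convert to polar: |I| = 0.1555 A, ∠I = -83.9°.

I = 0.1555∠-83.9° A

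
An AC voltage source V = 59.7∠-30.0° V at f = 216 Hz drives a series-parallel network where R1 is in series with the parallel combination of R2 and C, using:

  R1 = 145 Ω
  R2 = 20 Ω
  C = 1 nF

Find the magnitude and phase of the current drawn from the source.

Step 1 — Angular frequency: ω = 2π·f = 2π·216 = 1357 rad/s.
Step 2 — Component impedances:
  R1: Z = R = 145 Ω
  R2: Z = R = 20 Ω
  C: Z = 1/(jωC) = -j/(ω·C) = 0 - j7.368e+05 Ω
Step 3 — Parallel branch: R2 || C = 1/(1/R2 + 1/C) = 20 - j0.0005429 Ω.
Step 4 — Series with R1: Z_total = R1 + (R2 || C) = 165 - j0.0005429 Ω = 165∠-0.0° Ω.
Step 5 — Source phasor: V = 59.7∠-30.0° V = 51.7 - j29.85 V.
Step 6 — Ohm's law: I = V / Z_total = (51.7 - j29.85) / (165 - j0.0005429) = 0.3133 - j0.1809 A.
Step 7 — Convert to polar: |I| = 0.3618 A, ∠I = -30.0°.

I = 0.3618∠-30.0° A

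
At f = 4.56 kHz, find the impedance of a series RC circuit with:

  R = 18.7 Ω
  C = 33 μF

Step 1 — Angular frequency: ω = 2π·f = 2π·4560 = 2.865e+04 rad/s.
Step 2 — Component impedances:
  R: Z = R = 18.7 Ω
  C: Z = 1/(jωC) = -j/(ω·C) = 0 - j1.058 Ω
Step 3 — Series combination: Z_total = R + C = 18.7 - j1.058 Ω = 18.73∠-3.2° Ω.

Z = 18.7 - j1.058 Ω = 18.73∠-3.2° Ω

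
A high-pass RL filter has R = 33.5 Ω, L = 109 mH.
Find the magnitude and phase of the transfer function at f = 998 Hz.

Step 1 — Angular frequency: ω = 2π·998 = 6271 rad/s.
Step 2 — Transfer function: H(jω) = jωL/(R + jωL).
Step 3 — Numerator jωL = j·683.5; denominator R + jωL = 33.5 + j683.5.
Step 4 — H = 0.9976 + j0.0489.
Step 5 — Magnitude: |H| = 0.9988 (-0.0 dB); phase: φ = 2.8°.

|H| = 0.9988 (-0.0 dB), φ = 2.8°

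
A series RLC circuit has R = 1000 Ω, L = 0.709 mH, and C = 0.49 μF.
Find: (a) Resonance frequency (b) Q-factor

Step 1 — Resonance condition Im(Z)=0 gives ω₀ = 1/√(LC).
Step 2 — ω₀ = 1/√(0.000709·4.9e-07) = 5.365e+04 rad/s.
Step 3 — f₀ = ω₀/(2π) = 8539 Hz.
Step 4 — Series Q: Q = ω₀L/R = 5.365e+04·0.000709/1000 = 0.03804.

(a) f₀ = 8539 Hz  (b) Q = 0.03804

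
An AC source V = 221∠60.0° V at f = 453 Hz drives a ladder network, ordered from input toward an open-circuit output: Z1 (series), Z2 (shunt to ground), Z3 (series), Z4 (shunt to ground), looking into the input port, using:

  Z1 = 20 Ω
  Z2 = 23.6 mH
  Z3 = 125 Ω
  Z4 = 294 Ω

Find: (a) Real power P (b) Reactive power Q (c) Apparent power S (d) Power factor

Step 1 — Angular frequency: ω = 2π·f = 2π·453 = 2846 rad/s.
Step 2 — Component impedances:
  Z1: Z = R = 20 Ω
  Z2: Z = jωL = j·2846·0.0236 = 0 + j67.17 Ω
  Z3: Z = R = 125 Ω
  Z4: Z = R = 294 Ω
Step 3 — Ladder network (open output): work backward from the far end, alternating series and parallel combinations. Z_in = 30.5 + j65.49 Ω = 72.24∠65.0° Ω.
Step 4 — Source phasor: V = 221∠60.0° V = 110.5 + j191.4 V.
Step 5 — Current: I = V / Z = 3.047 - j0.2681 A = 3.059∠-5.0° A.
Step 6 — Complex power: S = V·I* = 285.4 + j612.9 VA.
Step 7 — Real power: P = Re(S) = 285.4 W.
Step 8 — Reactive power: Q = Im(S) = 612.9 VAR.
Step 9 — Apparent power: |S| = 676.1 VA.
Step 10 — Power factor: PF = P/|S| = 0.4222 (lagging).

(a) P = 285.4 W  (b) Q = 612.9 VAR  (c) S = 676.1 VA  (d) PF = 0.4222 (lagging)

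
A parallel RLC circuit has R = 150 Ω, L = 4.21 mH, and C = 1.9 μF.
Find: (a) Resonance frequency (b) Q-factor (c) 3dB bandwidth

Step 1 — Resonance: ω₀ = 1/√(LC) = 1/√(0.00421·1.9e-06) = 1.118e+04 rad/s.
Step 2 — f₀ = ω₀/(2π) = 1780 Hz.
Step 3 — Parallel Q: Q = R/(ω₀L) = 150/(1.118e+04·0.00421) = 3.187.
Step 4 — Bandwidth: Δω = ω₀/Q = 3509 rad/s; BW = Δω/(2π) = 558.4 Hz.

(a) f₀ = 1780 Hz  (b) Q = 3.187  (c) BW = 558.4 Hz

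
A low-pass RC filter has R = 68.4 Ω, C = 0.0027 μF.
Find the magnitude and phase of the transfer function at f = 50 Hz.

Step 1 — Angular frequency: ω = 2π·50 = 314.2 rad/s.
Step 2 — Transfer function: H(jω) = 1/(1 + jωRC).
Step 3 — Denominator: 1 + jωRC = 1 + j·314.2·68.4·2.7e-09 = 1 + j5.802e-05.
Step 4 — H = 1 - j5.802e-05.
Step 5 — Magnitude: |H| = 1 (-0.0 dB); phase: φ = -0.0°.

|H| = 1 (-0.0 dB), φ = -0.0°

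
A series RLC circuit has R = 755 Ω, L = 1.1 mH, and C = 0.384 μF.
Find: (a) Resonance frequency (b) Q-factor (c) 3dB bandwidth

Step 1 — Resonance: ω₀ = 1/√(LC) = 1/√(0.0011·3.84e-07) = 4.866e+04 rad/s.
Step 2 — f₀ = ω₀/(2π) = 7744 Hz.
Step 3 — Series Q: Q = ω₀L/R = 4.866e+04·0.0011/755 = 0.07089.
Step 4 — Bandwidth: Δω = ω₀/Q = 6.864e+05 rad/s; BW = Δω/(2π) = 1.092e+05 Hz.

(a) f₀ = 7744 Hz  (b) Q = 0.07089  (c) BW = 1.092e+05 Hz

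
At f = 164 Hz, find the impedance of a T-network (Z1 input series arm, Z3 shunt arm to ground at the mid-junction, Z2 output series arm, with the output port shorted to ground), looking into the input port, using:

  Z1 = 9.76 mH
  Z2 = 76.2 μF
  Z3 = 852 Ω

Step 1 — Angular frequency: ω = 2π·f = 2π·164 = 1030 rad/s.
Step 2 — Component impedances:
  Z1: Z = jωL = j·1030·0.00976 = 0 + j10.06 Ω
  Z2: Z = 1/(jωC) = -j/(ω·C) = 0 - j12.74 Ω
  Z3: Z = R = 852 Ω
Step 3 — With the output port shorted to ground, the output series arm Z2 runs from the junction to ground; the shunt arm Z3 also runs from the junction to ground. They appear in parallel: Z3 || Z2 = 0.1903 - j12.73 Ω.
Step 4 — Series with input arm Z1: Z_in = Z1 + (Z3 || Z2) = 0.1903 - j2.676 Ω = 2.682∠-85.9° Ω.

Z = 0.1903 - j2.676 Ω = 2.682∠-85.9° Ω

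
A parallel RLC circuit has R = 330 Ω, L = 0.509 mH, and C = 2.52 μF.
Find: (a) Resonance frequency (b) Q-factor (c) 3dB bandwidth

Step 1 — Resonance: ω₀ = 1/√(LC) = 1/√(0.000509·2.52e-06) = 2.792e+04 rad/s.
Step 2 — f₀ = ω₀/(2π) = 4444 Hz.
Step 3 — Parallel Q: Q = R/(ω₀L) = 330/(2.792e+04·0.000509) = 23.22.
Step 4 — Bandwidth: Δω = ω₀/Q = 1203 rad/s; BW = Δω/(2π) = 191.4 Hz.

(a) f₀ = 4444 Hz  (b) Q = 23.22  (c) BW = 191.4 Hz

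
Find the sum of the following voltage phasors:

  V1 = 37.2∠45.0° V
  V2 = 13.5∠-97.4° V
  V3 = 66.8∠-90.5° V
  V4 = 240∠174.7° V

Step 1 — Convert each phasor to rectangular form:
  V1 = 37.2·(cos(45.0°) + j·sin(45.0°)) = 26.3 + j26.3 V
  V2 = 13.5·(cos(-97.4°) + j·sin(-97.4°)) = -1.739 - j13.39 V
  V3 = 66.8·(cos(-90.5°) + j·sin(-90.5°)) = -0.5829 - j66.8 V
  V4 = 240·(cos(174.7°) + j·sin(174.7°)) = -239 + j22.17 V
Step 2 — Sum components: V_total = -215 - j31.71 V.
Step 3 — Convert to polar: |V_total| = 217.3 V, ∠V_total = -171.6°.

V_total = 217.3∠-171.6° V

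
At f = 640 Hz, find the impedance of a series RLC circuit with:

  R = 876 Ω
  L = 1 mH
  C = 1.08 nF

Step 1 — Angular frequency: ω = 2π·f = 2π·640 = 4021 rad/s.
Step 2 — Component impedances:
  R: Z = R = 876 Ω
  L: Z = jωL = j·4021·0.001 = 0 + j4.021 Ω
  C: Z = 1/(jωC) = -j/(ω·C) = 0 - j2.303e+05 Ω
Step 3 — Series combination: Z_total = R + L + C = 876 - j2.303e+05 Ω = 2.303e+05∠-89.8° Ω.

Z = 876 - j2.303e+05 Ω = 2.303e+05∠-89.8° Ω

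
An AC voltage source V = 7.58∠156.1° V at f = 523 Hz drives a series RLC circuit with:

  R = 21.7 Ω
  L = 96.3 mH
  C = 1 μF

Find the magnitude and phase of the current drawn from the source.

Step 1 — Angular frequency: ω = 2π·f = 2π·523 = 3286 rad/s.
Step 2 — Component impedances:
  R: Z = R = 21.7 Ω
  L: Z = jωL = j·3286·0.0963 = 0 + j316.5 Ω
  C: Z = 1/(jωC) = -j/(ω·C) = 0 - j304.3 Ω
Step 3 — Series combination: Z_total = R + L + C = 21.7 + j12.14 Ω = 24.87∠29.2° Ω.
Step 4 — Source phasor: V = 7.58∠156.1° V = -6.93 + j3.071 V.
Step 5 — Ohm's law: I = V / Z_total = (-6.93 + j3.071) / (21.7 + j12.14) = -0.1829 + j0.2439 A.
Step 6 — Convert to polar: |I| = 0.3048 A, ∠I = 126.9°.

I = 0.3048∠126.9° A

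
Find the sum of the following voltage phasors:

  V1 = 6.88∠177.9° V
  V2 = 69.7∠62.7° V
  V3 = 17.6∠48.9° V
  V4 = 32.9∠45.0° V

Step 1 — Convert each phasor to rectangular form:
  V1 = 6.88·(cos(177.9°) + j·sin(177.9°)) = -6.875 + j0.2521 V
  V2 = 69.7·(cos(62.7°) + j·sin(62.7°)) = 31.97 + j61.94 V
  V3 = 17.6·(cos(48.9°) + j·sin(48.9°)) = 11.57 + j13.26 V
  V4 = 32.9·(cos(45.0°) + j·sin(45.0°)) = 23.26 + j23.26 V
Step 2 — Sum components: V_total = 59.93 + j98.72 V.
Step 3 — Convert to polar: |V_total| = 115.5 V, ∠V_total = 58.7°.

V_total = 115.5∠58.7° V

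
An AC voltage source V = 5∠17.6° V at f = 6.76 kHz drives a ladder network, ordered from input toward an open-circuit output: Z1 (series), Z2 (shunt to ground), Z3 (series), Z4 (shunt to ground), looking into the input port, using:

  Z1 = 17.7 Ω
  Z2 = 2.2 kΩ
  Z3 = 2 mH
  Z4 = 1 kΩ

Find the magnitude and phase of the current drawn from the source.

Step 1 — Angular frequency: ω = 2π·f = 2π·6760 = 4.247e+04 rad/s.
Step 2 — Component impedances:
  Z1: Z = R = 17.7 Ω
  Z2: Z = R = 2200 Ω
  Z3: Z = jωL = j·4.247e+04·0.002 = 0 + j84.95 Ω
  Z4: Z = R = 1000 Ω
Step 3 — Ladder network (open output): work backward from the far end, alternating series and parallel combinations. Z_in = 706.3 + j40.12 Ω = 707.4∠3.3° Ω.
Step 4 — Source phasor: V = 5∠17.6° V = 4.766 + j1.512 V.
Step 5 — Ohm's law: I = V / Z_total = (4.766 + j1.512) / (706.3 + j40.12) = 0.006848 + j0.001752 A.
Step 6 — Convert to polar: |I| = 0.007068 A, ∠I = 14.3°.

I = 0.007068∠14.3° A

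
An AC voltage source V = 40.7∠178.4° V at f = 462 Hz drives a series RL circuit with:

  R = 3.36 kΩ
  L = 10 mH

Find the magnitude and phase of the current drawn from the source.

Step 1 — Angular frequency: ω = 2π·f = 2π·462 = 2903 rad/s.
Step 2 — Component impedances:
  R: Z = R = 3360 Ω
  L: Z = jωL = j·2903·0.01 = 0 + j29.03 Ω
Step 3 — Series combination: Z_total = R + L = 3360 + j29.03 Ω = 3360∠0.5° Ω.
Step 4 — Source phasor: V = 40.7∠178.4° V = -40.68 + j1.136 V.
Step 5 — Ohm's law: I = V / Z_total = (-40.68 + j1.136) / (3360 + j29.03) = -0.0121 + j0.0004428 A.
Step 6 — Convert to polar: |I| = 0.01211 A, ∠I = 177.9°.

I = 0.01211∠177.9° A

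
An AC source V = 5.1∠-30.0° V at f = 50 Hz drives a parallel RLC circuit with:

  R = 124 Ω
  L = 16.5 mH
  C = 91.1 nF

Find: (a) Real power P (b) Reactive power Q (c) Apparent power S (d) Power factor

Step 1 — Angular frequency: ω = 2π·f = 2π·50 = 314.2 rad/s.
Step 2 — Component impedances:
  R: Z = R = 124 Ω
  L: Z = jωL = j·314.2·0.0165 = 0 + j5.184 Ω
  C: Z = 1/(jωC) = -j/(ω·C) = 0 - j3.494e+04 Ω
Step 3 — Parallel combination: 1/Z_total = 1/R + 1/L + 1/C; Z_total = 0.2164 + j5.175 Ω = 5.18∠87.6° Ω.
Step 4 — Source phasor: V = 5.1∠-30.0° V = 4.417 - j2.55 V.
Step 5 — Current: I = V / Z = -0.4562 - j0.8725 A = 0.9846∠-117.6° A.
Step 6 — Complex power: S = V·I* = 0.2098 + j5.017 VA.
Step 7 — Real power: P = Re(S) = 0.2098 W.
Step 8 — Reactive power: Q = Im(S) = 5.017 VAR.
Step 9 — Apparent power: |S| = 5.021 VA.
Step 10 — Power factor: PF = P/|S| = 0.04177 (lagging).

(a) P = 0.2098 W  (b) Q = 5.017 VAR  (c) S = 5.021 VA  (d) PF = 0.04177 (lagging)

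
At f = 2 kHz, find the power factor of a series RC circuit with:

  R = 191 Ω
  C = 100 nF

Step 1 — Angular frequency: ω = 2π·f = 2π·2000 = 1.257e+04 rad/s.
Step 2 — Component impedances:
  R: Z = R = 191 Ω
  C: Z = 1/(jωC) = -j/(ω·C) = 0 - j795.8 Ω
Step 3 — Series combination: Z_total = R + C = 191 - j795.8 Ω = 818.4∠-76.5° Ω.
Step 4 — Power factor: PF = cos(φ) = Re(Z)/|Z| = 191/818.4 = 0.2334.
Step 5 — Type: Im(Z) = -795.8 ⇒ leading (phase φ = -76.5°).

PF = 0.2334 (leading, φ = -76.5°)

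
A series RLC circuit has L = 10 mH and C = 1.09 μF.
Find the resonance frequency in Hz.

Step 1 — Resonance condition Im(Z)=0 gives ω₀ = 1/√(LC).
Step 2 — ω₀ = 1/√(0.01·1.09e-06) = 9578 rad/s.
Step 3 — f₀ = ω₀/(2π) = 1524 Hz.

f₀ = 1524 Hz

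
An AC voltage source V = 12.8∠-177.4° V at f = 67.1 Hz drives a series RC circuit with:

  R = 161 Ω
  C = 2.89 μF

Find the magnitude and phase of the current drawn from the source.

Step 1 — Angular frequency: ω = 2π·f = 2π·67.1 = 421.6 rad/s.
Step 2 — Component impedances:
  R: Z = R = 161 Ω
  C: Z = 1/(jωC) = -j/(ω·C) = 0 - j820.7 Ω
Step 3 — Series combination: Z_total = R + C = 161 - j820.7 Ω = 836.4∠-78.9° Ω.
Step 4 — Source phasor: V = 12.8∠-177.4° V = -12.79 - j0.5806 V.
Step 5 — Ohm's law: I = V / Z_total = (-12.79 - j0.5806) / (161 - j820.7) = -0.002262 - j0.01514 A.
Step 6 — Convert to polar: |I| = 0.0153 A, ∠I = -98.5°.

I = 0.0153∠-98.5° A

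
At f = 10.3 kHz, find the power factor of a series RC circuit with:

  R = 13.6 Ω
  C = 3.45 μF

Step 1 — Angular frequency: ω = 2π·f = 2π·1.03e+04 = 6.472e+04 rad/s.
Step 2 — Component impedances:
  R: Z = R = 13.6 Ω
  C: Z = 1/(jωC) = -j/(ω·C) = 0 - j4.479 Ω
Step 3 — Series combination: Z_total = R + C = 13.6 - j4.479 Ω = 14.32∠-18.2° Ω.
Step 4 — Power factor: PF = cos(φ) = Re(Z)/|Z| = 13.6/14.319 = 0.9498.
Step 5 — Type: Im(Z) = -4.479 ⇒ leading (phase φ = -18.2°).

PF = 0.9498 (leading, φ = -18.2°)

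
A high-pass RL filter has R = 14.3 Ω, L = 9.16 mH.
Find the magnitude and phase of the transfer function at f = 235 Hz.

Step 1 — Angular frequency: ω = 2π·235 = 1477 rad/s.
Step 2 — Transfer function: H(jω) = jωL/(R + jωL).
Step 3 — Numerator jωL = j·13.53; denominator R + jωL = 14.3 + j13.53.
Step 4 — H = 0.4722 + j0.4992.
Step 5 — Magnitude: |H| = 0.6872 (-3.3 dB); phase: φ = 46.6°.

|H| = 0.6872 (-3.3 dB), φ = 46.6°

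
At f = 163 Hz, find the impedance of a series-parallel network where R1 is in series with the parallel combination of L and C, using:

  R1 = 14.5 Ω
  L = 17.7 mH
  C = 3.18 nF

Step 1 — Angular frequency: ω = 2π·f = 2π·163 = 1024 rad/s.
Step 2 — Component impedances:
  R1: Z = R = 14.5 Ω
  L: Z = jωL = j·1024·0.0177 = 0 + j18.13 Ω
  C: Z = 1/(jωC) = -j/(ω·C) = 0 - j3.07e+05 Ω
Step 3 — Parallel branch: L || C = 1/(1/L + 1/C) = 0 + j18.13 Ω.
Step 4 — Series with R1: Z_total = R1 + (L || C) = 14.5 + j18.13 Ω = 23.21∠51.3° Ω.

Z = 14.5 + j18.13 Ω = 23.21∠51.3° Ω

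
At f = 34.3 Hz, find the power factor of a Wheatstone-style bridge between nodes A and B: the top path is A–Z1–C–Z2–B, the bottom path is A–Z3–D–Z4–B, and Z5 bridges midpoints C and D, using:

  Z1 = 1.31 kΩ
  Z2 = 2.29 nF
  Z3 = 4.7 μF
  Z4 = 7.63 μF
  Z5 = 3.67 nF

Step 1 — Angular frequency: ω = 2π·f = 2π·34.3 = 215.5 rad/s.
Step 2 — Component impedances:
  Z1: Z = R = 1310 Ω
  Z2: Z = 1/(jωC) = -j/(ω·C) = 0 - j2.026e+06 Ω
  Z3: Z = 1/(jωC) = -j/(ω·C) = 0 - j987.3 Ω
  Z4: Z = 1/(jωC) = -j/(ω·C) = 0 - j608.1 Ω
  Z5: Z = 1/(jωC) = -j/(ω·C) = 0 - j1.264e+06 Ω
Step 3 — Bridge requires nodal analysis (the Z5 bridge couples midpoints C and D, so the two paths cannot be reduced to a simple series/parallel combination). Setting node B to ground and injecting 1 A at node A, the 3-node admittance system at A, C, D solves to V_A = Z_AB = 0.003213 - j1593 Ω = 1593∠-90.0° Ω.
Step 4 — Power factor: PF = cos(φ) = Re(Z)/|Z| = 0.0032126/1593.4 = 2.016e-06.
Step 5 — Type: Im(Z) = -1593 ⇒ leading (phase φ = -90.0°).

PF = 2.016e-06 (leading, φ = -90.0°)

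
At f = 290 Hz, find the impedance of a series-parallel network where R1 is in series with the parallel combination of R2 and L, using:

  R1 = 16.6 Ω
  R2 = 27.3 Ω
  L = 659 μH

Step 1 — Angular frequency: ω = 2π·f = 2π·290 = 1822 rad/s.
Step 2 — Component impedances:
  R1: Z = R = 16.6 Ω
  R2: Z = R = 27.3 Ω
  L: Z = jωL = j·1822·0.000659 = 0 + j1.201 Ω
Step 3 — Parallel branch: R2 || L = 1/(1/R2 + 1/L) = 0.05271 + j1.198 Ω.
Step 4 — Series with R1: Z_total = R1 + (R2 || L) = 16.65 + j1.198 Ω = 16.7∠4.1° Ω.

Z = 16.65 + j1.198 Ω = 16.7∠4.1° Ω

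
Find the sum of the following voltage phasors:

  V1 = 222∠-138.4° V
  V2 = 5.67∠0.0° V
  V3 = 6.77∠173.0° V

Step 1 — Convert each phasor to rectangular form:
  V1 = 222·(cos(-138.4°) + j·sin(-138.4°)) = -166 - j147.4 V
  V2 = 5.67·(cos(0.0°) + j·sin(0.0°)) = 5.67 V
  V3 = 6.77·(cos(173.0°) + j·sin(173.0°)) = -6.72 + j0.8251 V
Step 2 — Sum components: V_total = -167.1 - j146.6 V.
Step 3 — Convert to polar: |V_total| = 222.2 V, ∠V_total = -138.7°.

V_total = 222.2∠-138.7° V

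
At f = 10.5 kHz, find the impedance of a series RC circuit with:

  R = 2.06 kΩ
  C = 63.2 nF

Step 1 — Angular frequency: ω = 2π·f = 2π·1.05e+04 = 6.597e+04 rad/s.
Step 2 — Component impedances:
  R: Z = R = 2060 Ω
  C: Z = 1/(jωC) = -j/(ω·C) = 0 - j239.8 Ω
Step 3 — Series combination: Z_total = R + C = 2060 - j239.8 Ω = 2074∠-6.6° Ω.

Z = 2060 - j239.8 Ω = 2074∠-6.6° Ω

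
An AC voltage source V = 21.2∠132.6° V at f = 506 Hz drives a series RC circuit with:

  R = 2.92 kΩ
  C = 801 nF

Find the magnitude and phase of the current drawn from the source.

Step 1 — Angular frequency: ω = 2π·f = 2π·506 = 3179 rad/s.
Step 2 — Component impedances:
  R: Z = R = 2920 Ω
  C: Z = 1/(jωC) = -j/(ω·C) = 0 - j392.7 Ω
Step 3 — Series combination: Z_total = R + C = 2920 - j392.7 Ω = 2946∠-7.7° Ω.
Step 4 — Source phasor: V = 21.2∠132.6° V = -14.35 + j15.61 V.
Step 5 — Ohm's law: I = V / Z_total = (-14.35 + j15.61) / (2920 - j392.7) = -0.005533 + j0.0046 A.
Step 6 — Convert to polar: |I| = 0.007196 A, ∠I = 140.3°.

I = 0.007196∠140.3° A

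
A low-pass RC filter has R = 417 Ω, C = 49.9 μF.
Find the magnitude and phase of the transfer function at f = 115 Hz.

Step 1 — Angular frequency: ω = 2π·115 = 722.6 rad/s.
Step 2 — Transfer function: H(jω) = 1/(1 + jωRC).
Step 3 — Denominator: 1 + jωRC = 1 + j·722.6·417·4.99e-05 = 1 + j15.04.
Step 4 — H = 0.004404 - j0.06622.
Step 5 — Magnitude: |H| = 0.06636 (-23.6 dB); phase: φ = -86.2°.

|H| = 0.06636 (-23.6 dB), φ = -86.2°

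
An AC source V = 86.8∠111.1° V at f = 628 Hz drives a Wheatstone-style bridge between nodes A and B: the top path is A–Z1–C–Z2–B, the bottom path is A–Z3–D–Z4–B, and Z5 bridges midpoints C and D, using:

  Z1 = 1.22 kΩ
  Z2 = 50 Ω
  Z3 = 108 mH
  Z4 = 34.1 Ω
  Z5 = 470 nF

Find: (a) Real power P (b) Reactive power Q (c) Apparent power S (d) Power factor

Step 1 — Angular frequency: ω = 2π·f = 2π·628 = 3946 rad/s.
Step 2 — Component impedances:
  Z1: Z = R = 1220 Ω
  Z2: Z = R = 50 Ω
  Z3: Z = jωL = j·3946·0.108 = 0 + j426.2 Ω
  Z4: Z = R = 34.1 Ω
  Z5: Z = 1/(jωC) = -j/(ω·C) = 0 - j539.2 Ω
Step 3 — Bridge requires nodal analysis (the Z5 bridge couples midpoints C and D, so the two paths cannot be reduced to a simple series/parallel combination). Setting node B to ground and injecting 1 A at node A, the 3-node admittance system at A, C, D solves to V_A = Z_AB = 150.4 + j365.5 Ω = 395.2∠67.6° Ω.
Step 4 — Source phasor: V = 86.8∠111.1° V = -31.25 + j80.98 V.
Step 5 — Current: I = V / Z = 0.1594 + j0.1511 A = 0.2196∠43.5° A.
Step 6 — Complex power: S = V·I* = 7.255 + j17.63 VA.
Step 7 — Real power: P = Re(S) = 7.255 W.
Step 8 — Reactive power: Q = Im(S) = 17.63 VAR.
Step 9 — Apparent power: |S| = 19.06 VA.
Step 10 — Power factor: PF = P/|S| = 0.3806 (lagging).

(a) P = 7.255 W  (b) Q = 17.63 VAR  (c) S = 19.06 VA  (d) PF = 0.3806 (lagging)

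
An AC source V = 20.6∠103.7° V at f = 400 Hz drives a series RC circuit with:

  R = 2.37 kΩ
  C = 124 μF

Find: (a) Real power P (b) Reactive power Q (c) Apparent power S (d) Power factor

Step 1 — Angular frequency: ω = 2π·f = 2π·400 = 2513 rad/s.
Step 2 — Component impedances:
  R: Z = R = 2370 Ω
  C: Z = 1/(jωC) = -j/(ω·C) = 0 - j3.209 Ω
Step 3 — Series combination: Z_total = R + C = 2370 - j3.209 Ω = 2370∠-0.1° Ω.
Step 4 — Source phasor: V = 20.6∠103.7° V = -4.879 + j20.01 V.
Step 5 — Current: I = V / Z = -0.00207 + j0.008442 A = 0.008692∠103.8° A.
Step 6 — Complex power: S = V·I* = 0.1791 - j0.0002424 VA.
Step 7 — Real power: P = Re(S) = 0.1791 W.
Step 8 — Reactive power: Q = Im(S) = -0.0002424 VAR.
Step 9 — Apparent power: |S| = 0.1791 VA.
Step 10 — Power factor: PF = P/|S| = 1 (leading).

(a) P = 0.1791 W  (b) Q = -0.0002424 VAR  (c) S = 0.1791 VA  (d) PF = 1 (leading)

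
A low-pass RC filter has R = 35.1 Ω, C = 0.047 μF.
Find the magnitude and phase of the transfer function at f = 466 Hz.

Step 1 — Angular frequency: ω = 2π·466 = 2928 rad/s.
Step 2 — Transfer function: H(jω) = 1/(1 + jωRC).
Step 3 — Denominator: 1 + jωRC = 1 + j·2928·35.1·4.7e-08 = 1 + j0.00483.
Step 4 — H = 1 - j0.00483.
Step 5 — Magnitude: |H| = 1 (-0.0 dB); phase: φ = -0.3°.

|H| = 1 (-0.0 dB), φ = -0.3°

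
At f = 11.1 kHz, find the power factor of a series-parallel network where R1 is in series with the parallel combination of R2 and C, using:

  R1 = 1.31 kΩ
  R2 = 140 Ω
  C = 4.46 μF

Step 1 — Angular frequency: ω = 2π·f = 2π·1.11e+04 = 6.974e+04 rad/s.
Step 2 — Component impedances:
  R1: Z = R = 1310 Ω
  R2: Z = R = 140 Ω
  C: Z = 1/(jωC) = -j/(ω·C) = 0 - j3.215 Ω
Step 3 — Parallel branch: R2 || C = 1/(1/R2 + 1/C) = 0.07378 - j3.213 Ω.
Step 4 — Series with R1: Z_total = R1 + (R2 || C) = 1310 - j3.213 Ω = 1310∠-0.1° Ω.
Step 5 — Power factor: PF = cos(φ) = Re(Z)/|Z| = 1310/1310 = 1.
Step 6 — Type: Im(Z) = -3.213 ⇒ leading (phase φ = -0.1°).

PF = 1 (leading, φ = -0.1°)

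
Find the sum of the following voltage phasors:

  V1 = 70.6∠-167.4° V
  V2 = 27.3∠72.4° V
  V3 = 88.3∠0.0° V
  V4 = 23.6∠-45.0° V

Step 1 — Convert each phasor to rectangular form:
  V1 = 70.6·(cos(-167.4°) + j·sin(-167.4°)) = -68.9 - j15.4 V
  V2 = 27.3·(cos(72.4°) + j·sin(72.4°)) = 8.255 + j26.02 V
  V3 = 88.3·(cos(0.0°) + j·sin(0.0°)) = 88.3 V
  V4 = 23.6·(cos(-45.0°) + j·sin(-45.0°)) = 16.69 - j16.69 V
Step 2 — Sum components: V_total = 44.34 - j6.067 V.
Step 3 — Convert to polar: |V_total| = 44.76 V, ∠V_total = -7.8°.

V_total = 44.76∠-7.8° V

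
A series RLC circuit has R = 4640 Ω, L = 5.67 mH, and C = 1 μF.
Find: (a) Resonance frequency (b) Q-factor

Step 1 — Resonance condition Im(Z)=0 gives ω₀ = 1/√(LC).
Step 2 — ω₀ = 1/√(0.00567·1e-06) = 1.328e+04 rad/s.
Step 3 — f₀ = ω₀/(2π) = 2114 Hz.
Step 4 — Series Q: Q = ω₀L/R = 1.328e+04·0.00567/4640 = 0.01623.

(a) f₀ = 2114 Hz  (b) Q = 0.01623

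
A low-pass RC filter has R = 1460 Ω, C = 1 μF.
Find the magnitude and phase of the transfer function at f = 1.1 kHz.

Step 1 — Angular frequency: ω = 2π·1100 = 6912 rad/s.
Step 2 — Transfer function: H(jω) = 1/(1 + jωRC).
Step 3 — Denominator: 1 + jωRC = 1 + j·6912·1460·1e-06 = 1 + j10.09.
Step 4 — H = 0.009725 - j0.09814.
Step 5 — Magnitude: |H| = 0.09862 (-20.1 dB); phase: φ = -84.3°.

|H| = 0.09862 (-20.1 dB), φ = -84.3°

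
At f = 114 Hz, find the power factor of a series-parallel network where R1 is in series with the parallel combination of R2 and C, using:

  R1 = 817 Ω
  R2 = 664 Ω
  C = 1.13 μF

Step 1 — Angular frequency: ω = 2π·f = 2π·114 = 716.3 rad/s.
Step 2 — Component impedances:
  R1: Z = R = 817 Ω
  R2: Z = R = 664 Ω
  C: Z = 1/(jωC) = -j/(ω·C) = 0 - j1235 Ω
Step 3 — Parallel branch: R2 || C = 1/(1/R2 + 1/C) = 515.2 - j276.9 Ω.
Step 4 — Series with R1: Z_total = R1 + (R2 || C) = 1332 - j276.9 Ω = 1361∠-11.7° Ω.
Step 5 — Power factor: PF = cos(φ) = Re(Z)/|Z| = 1332.2/1360.7 = 0.9791.
Step 6 — Type: Im(Z) = -276.9 ⇒ leading (phase φ = -11.7°).

PF = 0.9791 (leading, φ = -11.7°)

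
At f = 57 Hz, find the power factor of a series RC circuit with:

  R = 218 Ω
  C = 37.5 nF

Step 1 — Angular frequency: ω = 2π·f = 2π·57 = 358.1 rad/s.
Step 2 — Component impedances:
  R: Z = R = 218 Ω
  C: Z = 1/(jωC) = -j/(ω·C) = 0 - j7.446e+04 Ω
Step 3 — Series combination: Z_total = R + C = 218 - j7.446e+04 Ω = 7.446e+04∠-89.8° Ω.
Step 4 — Power factor: PF = cos(φ) = Re(Z)/|Z| = 218/7.446e+04 = 0.002928.
Step 5 — Type: Im(Z) = -7.446e+04 ⇒ leading (phase φ = -89.8°).

PF = 0.002928 (leading, φ = -89.8°)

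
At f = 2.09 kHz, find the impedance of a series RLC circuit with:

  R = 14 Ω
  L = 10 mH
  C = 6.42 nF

Step 1 — Angular frequency: ω = 2π·f = 2π·2090 = 1.313e+04 rad/s.
Step 2 — Component impedances:
  R: Z = R = 14 Ω
  L: Z = jωL = j·1.313e+04·0.01 = 0 + j131.3 Ω
  C: Z = 1/(jωC) = -j/(ω·C) = 0 - j1.186e+04 Ω
Step 3 — Series combination: Z_total = R + L + C = 14 - j1.173e+04 Ω = 1.173e+04∠-89.9° Ω.

Z = 14 - j1.173e+04 Ω = 1.173e+04∠-89.9° Ω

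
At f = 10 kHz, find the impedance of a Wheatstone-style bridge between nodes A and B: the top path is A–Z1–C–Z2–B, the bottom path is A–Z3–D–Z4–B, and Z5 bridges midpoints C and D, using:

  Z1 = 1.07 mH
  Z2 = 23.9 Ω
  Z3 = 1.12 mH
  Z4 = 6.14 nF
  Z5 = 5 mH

Step 1 — Angular frequency: ω = 2π·f = 2π·1e+04 = 6.283e+04 rad/s.
Step 2 — Component impedances:
  Z1: Z = jωL = j·6.283e+04·0.00107 = 0 + j67.23 Ω
  Z2: Z = R = 23.9 Ω
  Z3: Z = jωL = j·6.283e+04·0.00112 = 0 + j70.37 Ω
  Z4: Z = 1/(jωC) = -j/(ω·C) = 0 - j2592 Ω
  Z5: Z = jωL = j·6.283e+04·0.005 = 0 + j314.2 Ω
Step 3 — Bridge requires nodal analysis (the Z5 bridge couples midpoints C and D, so the two paths cannot be reduced to a simple series/parallel combination). Setting node B to ground and injecting 1 A at node A, the 3-node admittance system at A, C, D solves to V_A = Z_AB = 24.8 + j57.86 Ω = 62.95∠66.8° Ω.

Z = 24.8 + j57.86 Ω = 62.95∠66.8° Ω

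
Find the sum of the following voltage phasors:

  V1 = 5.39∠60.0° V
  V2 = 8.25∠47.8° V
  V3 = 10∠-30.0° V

Step 1 — Convert each phasor to rectangular form:
  V1 = 5.39·(cos(60.0°) + j·sin(60.0°)) = 2.695 + j4.668 V
  V2 = 8.25·(cos(47.8°) + j·sin(47.8°)) = 5.542 + j6.112 V
  V3 = 10·(cos(-30.0°) + j·sin(-30.0°)) = 8.66 - j5 V
Step 2 — Sum components: V_total = 16.9 + j5.78 V.
Step 3 — Convert to polar: |V_total| = 17.86 V, ∠V_total = 18.9°.

V_total = 17.86∠18.9° V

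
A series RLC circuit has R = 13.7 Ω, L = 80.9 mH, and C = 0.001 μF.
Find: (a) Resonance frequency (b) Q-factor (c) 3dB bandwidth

Step 1 — Resonance: ω₀ = 1/√(LC) = 1/√(0.0809·1e-09) = 1.112e+05 rad/s.
Step 2 — f₀ = ω₀/(2π) = 1.769e+04 Hz.
Step 3 — Series Q: Q = ω₀L/R = 1.112e+05·0.0809/13.7 = 656.5.
Step 4 — Bandwidth: Δω = ω₀/Q = 169.3 rad/s; BW = Δω/(2π) = 26.95 Hz.

(a) f₀ = 1.769e+04 Hz  (b) Q = 656.5  (c) BW = 26.95 Hz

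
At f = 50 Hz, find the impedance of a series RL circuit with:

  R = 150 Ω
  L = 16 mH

Step 1 — Angular frequency: ω = 2π·f = 2π·50 = 314.2 rad/s.
Step 2 — Component impedances:
  R: Z = R = 150 Ω
  L: Z = jωL = j·314.2·0.016 = 0 + j5.027 Ω
Step 3 — Series combination: Z_total = R + L = 150 + j5.027 Ω = 150.1∠1.9° Ω.

Z = 150 + j5.027 Ω = 150.1∠1.9° Ω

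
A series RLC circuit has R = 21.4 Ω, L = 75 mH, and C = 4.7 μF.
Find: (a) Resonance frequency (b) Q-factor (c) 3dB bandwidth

Step 1 — Resonance condition Im(Z)=0 gives ω₀ = 1/√(LC).
Step 2 — ω₀ = 1/√(0.075·4.7e-06) = 1684 rad/s.
Step 3 — f₀ = ω₀/(2π) = 268.1 Hz.
Step 4 — Series Q: Q = ω₀L/R = 1684·0.075/21.4 = 5.903.
Step 5 — 3dB bandwidth: Δω = ω₀/Q = 285.3 rad/s; BW = Δω/(2π) = 45.41 Hz.

(a) f₀ = 268.1 Hz  (b) Q = 5.903  (c) BW = 45.41 Hz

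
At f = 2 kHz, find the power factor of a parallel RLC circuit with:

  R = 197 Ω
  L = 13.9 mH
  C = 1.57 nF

Step 1 — Angular frequency: ω = 2π·f = 2π·2000 = 1.257e+04 rad/s.
Step 2 — Component impedances:
  R: Z = R = 197 Ω
  L: Z = jωL = j·1.257e+04·0.0139 = 0 + j174.7 Ω
  C: Z = 1/(jωC) = -j/(ω·C) = 0 - j5.069e+04 Ω
Step 3 — Parallel combination: 1/Z_total = 1/R + 1/L + 1/C; Z_total = 87.04 + j97.83 Ω = 130.9∠48.3° Ω.
Step 4 — Power factor: PF = cos(φ) = Re(Z)/|Z| = 87.043/130.95 = 0.6647.
Step 5 — Type: Im(Z) = 97.83 ⇒ lagging (phase φ = 48.3°).

PF = 0.6647 (lagging, φ = 48.3°)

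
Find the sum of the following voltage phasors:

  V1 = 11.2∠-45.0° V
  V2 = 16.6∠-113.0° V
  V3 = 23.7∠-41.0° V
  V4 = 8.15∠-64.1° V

Step 1 — Convert each phasor to rectangular form:
  V1 = 11.2·(cos(-45.0°) + j·sin(-45.0°)) = 7.92 - j7.92 V
  V2 = 16.6·(cos(-113.0°) + j·sin(-113.0°)) = -6.486 - j15.28 V
  V3 = 23.7·(cos(-41.0°) + j·sin(-41.0°)) = 17.89 - j15.55 V
  V4 = 8.15·(cos(-64.1°) + j·sin(-64.1°)) = 3.56 - j7.331 V
Step 2 — Sum components: V_total = 22.88 - j46.08 V.
Step 3 — Convert to polar: |V_total| = 51.45 V, ∠V_total = -63.6°.

V_total = 51.45∠-63.6° V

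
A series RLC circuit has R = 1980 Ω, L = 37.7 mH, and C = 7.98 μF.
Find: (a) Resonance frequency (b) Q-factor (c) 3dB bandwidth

Step 1 — Resonance condition Im(Z)=0 gives ω₀ = 1/√(LC).
Step 2 — ω₀ = 1/√(0.0377·7.98e-06) = 1823 rad/s.
Step 3 — f₀ = ω₀/(2π) = 290.2 Hz.
Step 4 — Series Q: Q = ω₀L/R = 1823·0.0377/1980 = 0.03471.
Step 5 — 3dB bandwidth: Δω = ω₀/Q = 5.252e+04 rad/s; BW = Δω/(2π) = 8359 Hz.

(a) f₀ = 290.2 Hz  (b) Q = 0.03471  (c) BW = 8359 Hz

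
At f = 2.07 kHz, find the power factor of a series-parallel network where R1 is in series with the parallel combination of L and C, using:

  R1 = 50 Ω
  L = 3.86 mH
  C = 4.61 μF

Step 1 — Angular frequency: ω = 2π·f = 2π·2070 = 1.301e+04 rad/s.
Step 2 — Component impedances:
  R1: Z = R = 50 Ω
  L: Z = jωL = j·1.301e+04·0.00386 = 0 + j50.2 Ω
  C: Z = 1/(jωC) = -j/(ω·C) = 0 - j16.68 Ω
Step 3 — Parallel branch: L || C = 1/(1/L + 1/C) = 0 - j24.98 Ω.
Step 4 — Series with R1: Z_total = R1 + (L || C) = 50 - j24.98 Ω = 55.89∠-26.5° Ω.
Step 5 — Power factor: PF = cos(φ) = Re(Z)/|Z| = 50/55.89 = 0.8946.
Step 6 — Type: Im(Z) = -24.98 ⇒ leading (phase φ = -26.5°).

PF = 0.8946 (leading, φ = -26.5°)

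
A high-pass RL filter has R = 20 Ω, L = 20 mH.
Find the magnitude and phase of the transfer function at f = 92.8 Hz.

Step 1 — Angular frequency: ω = 2π·92.8 = 583.1 rad/s.
Step 2 — Transfer function: H(jω) = jωL/(R + jωL).
Step 3 — Numerator jωL = j·11.66; denominator R + jωL = 20 + j11.66.
Step 4 — H = 0.2537 + j0.4351.
Step 5 — Magnitude: |H| = 0.5037 (-6.0 dB); phase: φ = 59.8°.

|H| = 0.5037 (-6.0 dB), φ = 59.8°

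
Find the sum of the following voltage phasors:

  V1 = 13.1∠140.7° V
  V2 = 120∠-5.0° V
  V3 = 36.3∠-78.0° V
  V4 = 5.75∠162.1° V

Step 1 — Convert each phasor to rectangular form:
  V1 = 13.1·(cos(140.7°) + j·sin(140.7°)) = -10.14 + j8.297 V
  V2 = 120·(cos(-5.0°) + j·sin(-5.0°)) = 119.5 - j10.46 V
  V3 = 36.3·(cos(-78.0°) + j·sin(-78.0°)) = 7.547 - j35.51 V
  V4 = 5.75·(cos(162.1°) + j·sin(162.1°)) = -5.472 + j1.767 V
Step 2 — Sum components: V_total = 111.5 - j35.9 V.
Step 3 — Convert to polar: |V_total| = 117.1 V, ∠V_total = -17.9°.

V_total = 117.1∠-17.9° V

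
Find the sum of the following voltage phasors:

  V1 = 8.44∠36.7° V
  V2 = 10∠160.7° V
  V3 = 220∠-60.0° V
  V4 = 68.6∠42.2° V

Step 1 — Convert each phasor to rectangular form:
  V1 = 8.44·(cos(36.7°) + j·sin(36.7°)) = 6.767 + j5.044 V
  V2 = 10·(cos(160.7°) + j·sin(160.7°)) = -9.438 + j3.305 V
  V3 = 220·(cos(-60.0°) + j·sin(-60.0°)) = 110 - j190.5 V
  V4 = 68.6·(cos(42.2°) + j·sin(42.2°)) = 50.82 + j46.08 V
Step 2 — Sum components: V_total = 158.1 - j136.1 V.
Step 3 — Convert to polar: |V_total| = 208.6 V, ∠V_total = -40.7°.

V_total = 208.6∠-40.7° V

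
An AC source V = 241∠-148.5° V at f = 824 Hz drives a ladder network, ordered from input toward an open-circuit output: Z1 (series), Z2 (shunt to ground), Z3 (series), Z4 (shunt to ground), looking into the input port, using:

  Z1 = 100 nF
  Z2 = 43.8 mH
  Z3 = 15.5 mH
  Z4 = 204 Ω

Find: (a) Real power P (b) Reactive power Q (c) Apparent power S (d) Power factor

Step 1 — Angular frequency: ω = 2π·f = 2π·824 = 5177 rad/s.
Step 2 — Component impedances:
  Z1: Z = 1/(jωC) = -j/(ω·C) = 0 - j1931 Ω
  Z2: Z = jωL = j·5177·0.0438 = 0 + j226.8 Ω
  Z3: Z = jωL = j·5177·0.0155 = 0 + j80.25 Ω
  Z4: Z = R = 204 Ω
Step 3 — Ladder network (open output): work backward from the far end, alternating series and parallel combinations. Z_in = 77.21 - j1821 Ω = 1823∠-87.6° Ω.
Step 4 — Source phasor: V = 241∠-148.5° V = -205.5 - j125.9 V.
Step 5 — Current: I = V / Z = 0.06425 - j0.1156 A = 0.1322∠-60.9° A.
Step 6 — Complex power: S = V·I* = 1.35 - j31.84 VA.
Step 7 — Real power: P = Re(S) = 1.35 W.
Step 8 — Reactive power: Q = Im(S) = -31.84 VAR.
Step 9 — Apparent power: |S| = 31.87 VA.
Step 10 — Power factor: PF = P/|S| = 0.04236 (leading).

(a) P = 1.35 W  (b) Q = -31.84 VAR  (c) S = 31.87 VA  (d) PF = 0.04236 (leading)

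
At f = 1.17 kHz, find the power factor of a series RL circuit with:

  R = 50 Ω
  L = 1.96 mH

Step 1 — Angular frequency: ω = 2π·f = 2π·1170 = 7351 rad/s.
Step 2 — Component impedances:
  R: Z = R = 50 Ω
  L: Z = jωL = j·7351·0.00196 = 0 + j14.41 Ω
Step 3 — Series combination: Z_total = R + L = 50 + j14.41 Ω = 52.03∠16.1° Ω.
Step 4 — Power factor: PF = cos(φ) = Re(Z)/|Z| = 50/52.035 = 0.9609.
Step 5 — Type: Im(Z) = 14.41 ⇒ lagging (phase φ = 16.1°).

PF = 0.9609 (lagging, φ = 16.1°)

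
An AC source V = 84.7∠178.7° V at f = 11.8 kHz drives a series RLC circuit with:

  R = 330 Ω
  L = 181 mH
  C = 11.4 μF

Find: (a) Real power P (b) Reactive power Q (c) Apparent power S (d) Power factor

Step 1 — Angular frequency: ω = 2π·f = 2π·1.18e+04 = 7.414e+04 rad/s.
Step 2 — Component impedances:
  R: Z = R = 330 Ω
  L: Z = jωL = j·7.414e+04·0.181 = 0 + j1.342e+04 Ω
  C: Z = 1/(jωC) = -j/(ω·C) = 0 - j1.183 Ω
Step 3 — Series combination: Z_total = R + L + C = 330 + j1.342e+04 Ω = 1.342e+04∠88.6° Ω.
Step 4 — Source phasor: V = 84.7∠178.7° V = -84.68 + j1.922 V.
Step 5 — Current: I = V / Z = -1.198e-05 + j0.00631 A = 0.00631∠90.1° A.
Step 6 — Complex power: S = V·I* = 0.01314 + j0.5343 VA.
Step 7 — Real power: P = Re(S) = 0.01314 W.
Step 8 — Reactive power: Q = Im(S) = 0.5343 VAR.
Step 9 — Apparent power: |S| = 0.5345 VA.
Step 10 — Power factor: PF = P/|S| = 0.02459 (lagging).

(a) P = 0.01314 W  (b) Q = 0.5343 VAR  (c) S = 0.5345 VA  (d) PF = 0.02459 (lagging)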